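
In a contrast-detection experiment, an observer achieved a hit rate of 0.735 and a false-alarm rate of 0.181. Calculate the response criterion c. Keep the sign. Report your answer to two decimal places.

z(0.735) = 0.628, z(0.181) = -0.912
c = −½·[z(H) + z(FA)] = −0.5 × (0.628 + (-0.912)) = 0.142

c = 0.14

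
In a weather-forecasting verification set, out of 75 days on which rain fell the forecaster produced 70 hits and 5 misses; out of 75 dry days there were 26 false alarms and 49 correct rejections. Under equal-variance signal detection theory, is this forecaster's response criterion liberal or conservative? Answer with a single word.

z(H) = 1.501, z(FA) = -0.394
c = −½·(z(H) + z(FA)) = -0.5535
c < 0 → liberal criterion (biased toward responding “yes”).

liberal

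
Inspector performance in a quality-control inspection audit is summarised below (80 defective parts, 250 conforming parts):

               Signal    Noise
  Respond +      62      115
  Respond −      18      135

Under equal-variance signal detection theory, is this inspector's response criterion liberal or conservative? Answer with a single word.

z(H) = 0.755, z(FA) = -0.100
c = −½·(z(H) + z(FA)) = -0.3275
c < 0 → liberal criterion (biased toward responding “yes”).

liberal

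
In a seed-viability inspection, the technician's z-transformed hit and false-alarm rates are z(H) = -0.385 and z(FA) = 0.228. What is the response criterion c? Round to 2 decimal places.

c = 0.08

c = −½·[z(H) + z(FA)] = −½·(-0.385 + 0.228) = 0.0785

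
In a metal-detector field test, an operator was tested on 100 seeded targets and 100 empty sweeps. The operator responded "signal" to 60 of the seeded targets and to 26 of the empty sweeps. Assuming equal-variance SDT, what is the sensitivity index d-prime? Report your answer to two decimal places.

H = 60/100 = 0.6000
FA = 26/100 = 0.2600
Φ⁻¹(H) = 0.253
Φ⁻¹(FA) = -0.643
d' = z(H) − z(FA) = 0.253 − (-0.643) = 0.896

d-prime = 0.90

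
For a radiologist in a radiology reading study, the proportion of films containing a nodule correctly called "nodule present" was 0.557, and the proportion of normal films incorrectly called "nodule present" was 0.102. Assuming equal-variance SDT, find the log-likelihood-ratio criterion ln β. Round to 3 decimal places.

ln β = 0.796

z(H) = z(0.557) = 0.1434
z(FA) = z(0.102) = -1.2702
ln β = −½·[z(H)² − z(FA)²] = −0.5 × (0.0206 − 1.6134) = 0.7964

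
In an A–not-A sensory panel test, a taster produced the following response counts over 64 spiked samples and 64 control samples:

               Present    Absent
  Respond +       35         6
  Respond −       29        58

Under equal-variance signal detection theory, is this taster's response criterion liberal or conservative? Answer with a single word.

conservative

z(H) = 0.118, z(FA) = -1.318
c = −½·(z(H) + z(FA)) = 0.600
c > 0 → conservative criterion (biased toward responding “no”).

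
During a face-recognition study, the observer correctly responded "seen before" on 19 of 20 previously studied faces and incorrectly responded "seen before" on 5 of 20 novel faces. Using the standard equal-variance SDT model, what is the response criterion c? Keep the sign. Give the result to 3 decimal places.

H = 19/20 = 0.9500
FA = 5/20 = 0.2500
z(H) = z(0.9500) = 1.6449
z(FA) = z(0.2500) = -0.6745
c = −½·[z(H) + z(FA)] = −0.5 × (1.6449 + (-0.6745)) = -0.4852

c = -0.485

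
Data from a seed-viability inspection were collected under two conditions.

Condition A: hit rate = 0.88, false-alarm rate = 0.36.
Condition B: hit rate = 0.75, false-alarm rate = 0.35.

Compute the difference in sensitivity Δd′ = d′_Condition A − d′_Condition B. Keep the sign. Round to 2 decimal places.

Δd′ = 0.47

Condition A: z(0.88) = 1.175, z(0.36) = -0.358, d' = 1.533
Condition B: z(0.75) = 0.674, z(0.35) = -0.385, d' = 1.059
Δd' = d'_Condition A − d'_Condition B = 1.533 − 1.059 = 0.474
Condition A has the higher sensitivity.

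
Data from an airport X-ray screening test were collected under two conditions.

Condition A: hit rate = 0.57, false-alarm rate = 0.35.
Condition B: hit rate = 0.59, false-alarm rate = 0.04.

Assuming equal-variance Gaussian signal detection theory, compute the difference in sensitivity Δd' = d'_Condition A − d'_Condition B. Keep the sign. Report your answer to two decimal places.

Condition A: z(0.57) = 0.176, z(0.35) = -0.385, d' = 0.561
Condition B: z(0.59) = 0.228, z(0.04) = -1.751, d' = 1.979
Δd' = d'_Condition A − d'_Condition B = 0.561 − 1.979 = -1.418
Condition B has the higher sensitivity.

Δd' = -1.42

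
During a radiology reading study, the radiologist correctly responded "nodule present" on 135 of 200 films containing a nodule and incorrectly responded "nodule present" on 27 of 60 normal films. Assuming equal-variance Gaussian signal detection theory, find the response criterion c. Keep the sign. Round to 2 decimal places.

H = 135/200 = 0.6750
FA = 27/60 = 0.4500
Φ⁻¹(H) = 0.4538
Φ⁻¹(FA) = -0.1257
c = −½·[z(H) + z(FA)] = −0.5 × (0.4538 + (-0.1257)) = -0.16405
c < 0: the radiologist has a liberal response bias.

c = -0.16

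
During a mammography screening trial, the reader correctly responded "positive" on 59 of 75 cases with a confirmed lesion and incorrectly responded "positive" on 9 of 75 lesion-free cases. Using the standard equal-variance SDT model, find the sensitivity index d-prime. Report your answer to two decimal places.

d-prime = 1.97

H = 59/75 = 0.7867
FA = 9/75 = 0.1200
z(0.7867) = 0.7950, z(0.1200) = -1.1750
d' = z(H) − z(FA) = 0.7950 − (-1.1750) = 1.9700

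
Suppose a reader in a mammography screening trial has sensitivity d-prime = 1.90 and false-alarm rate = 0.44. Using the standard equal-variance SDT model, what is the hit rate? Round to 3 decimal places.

z(false-alarm rate) = z(0.44) = -0.1510
z(H) = z(FA) + d' = -0.1510 + 1.90 = 1.7490
hit rate = Φ(1.7490) = 0.9599

hit rate = 0.960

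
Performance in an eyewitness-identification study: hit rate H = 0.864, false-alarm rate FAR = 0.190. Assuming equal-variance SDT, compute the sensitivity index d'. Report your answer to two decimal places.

z(0.864) = 1.098, z(0.190) = -0.878
d' = z(H) − z(FA) = 1.098 − (-0.878) = 1.976

d' = 1.98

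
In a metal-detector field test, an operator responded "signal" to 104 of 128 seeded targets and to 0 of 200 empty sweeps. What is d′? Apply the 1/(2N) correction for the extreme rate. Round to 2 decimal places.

d′ = 3.69

The false-alarm rate is 0/200 = 0, so apply the 1/(2N) correction: FA → 1/(2·200) = 0.00250.
z(H) = z(0.81250) = 0.887
z(FA) = z(0.00250) = -2.807
d' = 0.887 − (-2.807) = 3.694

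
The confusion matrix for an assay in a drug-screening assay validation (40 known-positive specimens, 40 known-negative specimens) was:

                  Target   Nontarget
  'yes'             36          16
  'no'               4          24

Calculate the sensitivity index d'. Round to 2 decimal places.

d' = 1.53

H = 36/40 = 0.9000
FA = 16/40 = 0.4000
z(H) = z(0.9000) = 1.2816
z(FA) = z(0.4000) = -0.2533
d' = z(H) − z(FA) = 1.2816 − (-0.2533) = 1.5349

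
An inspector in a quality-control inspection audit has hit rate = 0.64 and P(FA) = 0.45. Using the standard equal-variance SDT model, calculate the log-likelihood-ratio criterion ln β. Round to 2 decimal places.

ln β = -0.06

z(H) = z(0.64) = 0.358
z(FA) = z(0.45) = -0.126
ln β = −½·[z(H)² − z(FA)²] = −0.5 × (0.128 − 0.016) = -0.056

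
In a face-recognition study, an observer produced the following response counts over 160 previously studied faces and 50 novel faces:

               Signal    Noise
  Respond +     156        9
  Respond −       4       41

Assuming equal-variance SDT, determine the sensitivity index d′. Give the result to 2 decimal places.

H = 156/160 = 0.9750
FA = 9/50 = 0.1800
z(0.9750) = 1.960, z(0.1800) = -0.915
d' = z(H) − z(FA) = 1.960 − (-0.915) = 2.875

d′ = 2.88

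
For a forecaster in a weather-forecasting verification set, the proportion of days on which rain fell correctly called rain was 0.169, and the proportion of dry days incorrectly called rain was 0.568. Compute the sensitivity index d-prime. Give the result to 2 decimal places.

d-prime = -1.13

z(H) = -0.958
z(FA) = 0.171
d' = z(H) − z(FA) = -0.958 − 0.171 = -1.129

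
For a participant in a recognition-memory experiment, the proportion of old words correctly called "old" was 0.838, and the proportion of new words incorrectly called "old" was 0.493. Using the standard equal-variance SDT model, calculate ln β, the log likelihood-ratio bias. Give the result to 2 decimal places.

z(0.838) = 0.986, z(0.493) = -0.018
ln β = −½·[z(H)² − z(FA)²] = −0.5 × (0.972 − 0.000) = -0.486

ln β = -0.49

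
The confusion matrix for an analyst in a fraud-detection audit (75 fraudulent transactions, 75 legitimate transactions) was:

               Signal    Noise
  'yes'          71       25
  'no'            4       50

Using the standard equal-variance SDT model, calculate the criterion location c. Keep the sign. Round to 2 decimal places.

H = 71/75 = 0.9467
FA = 25/75 = 0.3333
Φ⁻¹(0.9467) = 1.6137, Φ⁻¹(0.3333) = -0.4308
c = −½·[z(H) + z(FA)] = −0.5 × (1.6137 + (-0.4308)) = -0.59145

c = -0.59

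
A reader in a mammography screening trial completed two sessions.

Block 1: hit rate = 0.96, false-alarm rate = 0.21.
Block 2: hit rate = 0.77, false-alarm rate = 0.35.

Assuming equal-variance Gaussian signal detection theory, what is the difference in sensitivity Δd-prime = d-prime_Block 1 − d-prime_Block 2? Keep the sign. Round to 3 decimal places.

Block 1: z(0.96) = 1.7507, z(0.21) = -0.8064, d' = 2.5571
Block 2: z(0.77) = 0.7388, z(0.35) = -0.3853, d' = 1.1241
Δd' = d'_Block 1 − d'_Block 2 = 2.5571 − 1.1241 = 1.4330
Block 1 has the higher sensitivity.

Δd-prime = 1.433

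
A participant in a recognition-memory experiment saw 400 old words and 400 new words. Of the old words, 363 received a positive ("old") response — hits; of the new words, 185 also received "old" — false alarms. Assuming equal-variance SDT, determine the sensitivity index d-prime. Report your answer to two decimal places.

d-prime = 1.42

H = 363/400 = 0.9075
FA = 185/400 = 0.4625
z(H) = 1.3255
z(FA) = -0.0941
d' = z(H) − z(FA) = 1.3255 − (-0.0941) = 1.4196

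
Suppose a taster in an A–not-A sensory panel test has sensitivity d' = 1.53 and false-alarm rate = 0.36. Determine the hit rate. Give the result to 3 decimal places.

hit rate = 0.879

z(false-alarm rate) = z(0.36) = -0.3585
z(H) = z(FA) + d' = -0.3585 + 1.53 = 1.1715
hit rate = Φ(1.1715) = 0.8793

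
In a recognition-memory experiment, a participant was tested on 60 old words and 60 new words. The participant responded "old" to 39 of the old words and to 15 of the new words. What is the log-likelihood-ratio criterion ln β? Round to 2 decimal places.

ln β = 0.15

H = 39/60 = 0.6500
FA = 15/60 = 0.2500
z(0.6500) = 0.385, z(0.2500) = -0.674
ln β = −½·[z(H)² − z(FA)²] = −0.5 × (0.148 − 0.454) = 0.153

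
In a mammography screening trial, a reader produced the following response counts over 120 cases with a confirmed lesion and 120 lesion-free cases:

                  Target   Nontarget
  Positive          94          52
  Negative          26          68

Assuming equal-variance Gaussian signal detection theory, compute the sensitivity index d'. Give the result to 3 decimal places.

H = 94/120 = 0.7833
FA = 52/120 = 0.4333
z(H) = z(0.7833) = 0.7834
z(FA) = z(0.4333) = -0.1680
d' = z(H) − z(FA) = 0.7834 − (-0.1680) = 0.9514

d' = 0.951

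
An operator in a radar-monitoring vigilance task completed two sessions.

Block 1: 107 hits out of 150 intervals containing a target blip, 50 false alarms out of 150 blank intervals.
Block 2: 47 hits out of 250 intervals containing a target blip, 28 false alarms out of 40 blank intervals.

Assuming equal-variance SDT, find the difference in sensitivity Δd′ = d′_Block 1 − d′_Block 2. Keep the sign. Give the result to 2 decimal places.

Δd′ = 2.40

Block 1: z(0.7133) = 0.563, z(0.3333) = -0.431, d' = 0.994
Block 2: z(0.1880) = -0.885, z(0.7000) = 0.524, d' = -1.409
Δd' = d'_Block 1 − d'_Block 2 = 0.994 − (-1.409) = 2.403
Block 1 has the higher sensitivity.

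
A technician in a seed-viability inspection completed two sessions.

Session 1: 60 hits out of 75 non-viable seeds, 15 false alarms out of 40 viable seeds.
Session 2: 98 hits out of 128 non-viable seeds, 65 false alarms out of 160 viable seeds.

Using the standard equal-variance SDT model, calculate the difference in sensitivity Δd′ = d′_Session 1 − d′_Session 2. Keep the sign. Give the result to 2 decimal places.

Session 1: z(0.8000) = 0.842, z(0.3750) = -0.319, d' = 1.161
Session 2: z(0.7656) = 0.724, z(0.4062) = -0.237, d' = 0.961
Δd' = d'_Session 1 − d'_Session 2 = 1.161 − 0.961 = 0.200
Session 1 has the higher sensitivity.

Δd′ = 0.20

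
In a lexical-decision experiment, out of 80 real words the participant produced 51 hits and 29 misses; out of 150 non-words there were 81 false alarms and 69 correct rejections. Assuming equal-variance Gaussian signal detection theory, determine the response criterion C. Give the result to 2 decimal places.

C = -0.23

H = 51/80 = 0.6375
FA = 81/150 = 0.5400
Φ⁻¹(H) = 0.3518
Φ⁻¹(FA) = 0.1004
c = −½·[z(H) + z(FA)] = −0.5 × (0.3518 + 0.1004) = -0.2261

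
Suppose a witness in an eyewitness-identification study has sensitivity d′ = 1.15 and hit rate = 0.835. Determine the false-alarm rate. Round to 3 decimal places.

false-alarm rate = 0.430

z(hit rate) = z(0.835) = 0.9741
z(FA) = z(H) − d' = 0.9741 − 1.15 = -0.1759
false-alarm rate = Φ(-0.1759) = 0.4302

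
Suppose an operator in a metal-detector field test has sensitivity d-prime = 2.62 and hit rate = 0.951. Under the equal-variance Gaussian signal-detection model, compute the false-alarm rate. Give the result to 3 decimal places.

z(hit rate) = z(0.951) = 1.6546
z(FA) = z(H) − d' = 1.6546 − 2.62 = -0.9654
false-alarm rate = Φ(-0.9654) = 0.1672

false-alarm rate = 0.167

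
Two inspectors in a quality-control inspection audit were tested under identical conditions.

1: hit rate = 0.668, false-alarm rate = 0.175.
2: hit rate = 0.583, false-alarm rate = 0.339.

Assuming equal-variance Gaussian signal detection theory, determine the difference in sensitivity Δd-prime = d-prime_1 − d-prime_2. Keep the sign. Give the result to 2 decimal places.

Δd-prime = 0.74

1: z(0.668) = 0.434, z(0.175) = -0.935, d' = 1.369
2: z(0.583) = 0.210, z(0.339) = -0.415, d' = 0.625
Δd' = d'_1 − d'_2 = 1.369 − 0.625 = 0.744
1 has the higher sensitivity.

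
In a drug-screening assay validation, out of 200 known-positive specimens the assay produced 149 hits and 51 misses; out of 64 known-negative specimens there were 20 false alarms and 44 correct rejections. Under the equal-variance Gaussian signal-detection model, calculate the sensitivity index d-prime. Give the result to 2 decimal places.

d-prime = 1.15

H = 149/200 = 0.7450
FA = 20/64 = 0.3125
z(0.7450) = 0.659, z(0.3125) = -0.489
d' = z(H) − z(FA) = 0.659 − (-0.489) = 1.148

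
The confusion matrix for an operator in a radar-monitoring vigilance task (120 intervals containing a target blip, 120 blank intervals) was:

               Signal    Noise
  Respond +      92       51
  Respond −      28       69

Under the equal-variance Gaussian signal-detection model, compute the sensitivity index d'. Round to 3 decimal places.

d' = 0.917

H = 92/120 = 0.7667
FA = 51/120 = 0.4250
z(0.7667) = 0.7280, z(0.4250) = -0.1891
d' = z(H) − z(FA) = 0.7280 − (-0.1891) = 0.9171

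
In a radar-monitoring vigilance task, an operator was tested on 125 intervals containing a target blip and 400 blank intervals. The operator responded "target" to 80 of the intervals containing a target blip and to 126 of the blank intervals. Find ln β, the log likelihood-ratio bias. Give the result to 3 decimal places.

ln β = 0.052

H = 80/125 = 0.6400
FA = 126/400 = 0.3150
z(H) = 0.3585
z(FA) = -0.4817
ln β = −½·[z(H)² − z(FA)²] = −0.5 × (0.1285 − 0.2320) = 0.05175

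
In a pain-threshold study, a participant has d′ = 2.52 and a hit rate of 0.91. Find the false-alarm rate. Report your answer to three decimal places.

z(hit rate) = z(0.91) = 1.3408
z(FA) = z(H) − d' = 1.3408 − 2.52 = -1.1792
false-alarm rate = Φ(-1.1792) = 0.1192

false-alarm rate = 0.119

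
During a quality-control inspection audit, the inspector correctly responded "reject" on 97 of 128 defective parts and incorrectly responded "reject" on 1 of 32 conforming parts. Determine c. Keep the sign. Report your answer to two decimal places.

c = 0.58

H = 97/128 = 0.7578
FA = 1/32 = 0.0312
z(H) = z(0.7578) = 0.699
z(FA) = z(0.0312) = -1.863
c = −½·[z(H) + z(FA)] = −0.5 × (0.699 + (-1.863)) = 0.582
c > 0: the inspector has a conservative response bias.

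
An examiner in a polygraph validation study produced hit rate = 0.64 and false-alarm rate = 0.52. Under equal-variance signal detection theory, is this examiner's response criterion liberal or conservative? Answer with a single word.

liberal

z(H) = 0.358, z(FA) = 0.050
c = −½·(z(H) + z(FA)) = -0.204
c < 0 → liberal criterion (biased toward responding “yes”).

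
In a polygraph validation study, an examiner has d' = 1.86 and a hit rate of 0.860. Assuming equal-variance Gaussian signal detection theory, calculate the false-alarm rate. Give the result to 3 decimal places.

z(hit rate) = z(0.860) = 1.0803
z(FA) = z(H) − d' = 1.0803 − 1.86 = -0.7797
false-alarm rate = Φ(-0.7797) = 0.2178

false-alarm rate = 0.218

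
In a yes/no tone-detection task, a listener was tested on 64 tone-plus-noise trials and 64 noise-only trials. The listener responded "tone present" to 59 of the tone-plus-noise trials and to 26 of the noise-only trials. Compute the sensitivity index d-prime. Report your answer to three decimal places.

d-prime = 1.655

H = 59/64 = 0.9219
FA = 26/64 = 0.4062
z(H) = z(0.9219) = 1.4180
z(FA) = z(0.4062) = -0.2373
d' = z(H) − z(FA) = 1.4180 − (-0.2373) = 1.6553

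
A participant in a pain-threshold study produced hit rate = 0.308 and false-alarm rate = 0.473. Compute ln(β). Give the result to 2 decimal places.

z(H) = z(0.308) = -0.502
z(FA) = z(0.473) = -0.068
ln β = −½·[z(H)² − z(FA)²] = −0.5 × (0.252 − 0.005) = -0.1235

ln β = -0.12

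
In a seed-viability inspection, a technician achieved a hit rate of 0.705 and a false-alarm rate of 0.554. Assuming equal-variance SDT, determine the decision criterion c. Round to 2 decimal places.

c = -0.34

Φ⁻¹(H) = Φ⁻¹(0.705) = 0.539
Φ⁻¹(FA) = Φ⁻¹(0.554) = 0.136
c = −½·[z(H) + z(FA)] = −0.5 × (0.539 + 0.136) = -0.3375
c < 0: the technician has a liberal response bias.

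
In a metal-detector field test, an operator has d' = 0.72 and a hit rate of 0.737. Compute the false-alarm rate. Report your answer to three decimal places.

false-alarm rate = 0.466

z(hit rate) = z(0.737) = 0.6341
z(FA) = z(H) − d' = 0.6341 − 0.72 = -0.0859
false-alarm rate = Φ(-0.0859) = 0.4658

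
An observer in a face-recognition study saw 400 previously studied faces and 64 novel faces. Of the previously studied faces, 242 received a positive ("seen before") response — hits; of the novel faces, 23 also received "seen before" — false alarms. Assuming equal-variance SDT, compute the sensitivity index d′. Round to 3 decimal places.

d′ = 0.626

H = 242/400 = 0.6050
FA = 23/64 = 0.3594
Φ⁻¹(H) = 0.2663
Φ⁻¹(FA) = -0.3601
d' = z(H) − z(FA) = 0.2663 − (-0.3601) = 0.6264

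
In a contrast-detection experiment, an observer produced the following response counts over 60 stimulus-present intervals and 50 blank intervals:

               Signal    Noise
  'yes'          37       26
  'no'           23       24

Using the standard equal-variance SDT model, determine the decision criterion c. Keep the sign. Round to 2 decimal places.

H = 37/60 = 0.6167
FA = 26/50 = 0.5200
z(H) = 0.2968
z(FA) = 0.0502
c = −½·[z(H) + z(FA)] = −0.5 × (0.2968 + 0.0502) = -0.1735

c = -0.17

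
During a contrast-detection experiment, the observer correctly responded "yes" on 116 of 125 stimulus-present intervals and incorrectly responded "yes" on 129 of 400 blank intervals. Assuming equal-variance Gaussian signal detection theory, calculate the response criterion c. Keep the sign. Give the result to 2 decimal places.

c = -0.50

H = 116/125 = 0.9280
FA = 129/400 = 0.3225
z(H) = z(0.9280) = 1.461
z(FA) = z(0.3225) = -0.461
c = −½·[z(H) + z(FA)] = −0.5 × (1.461 + (-0.461)) = -0.500
c < 0: the observer has a liberal response bias.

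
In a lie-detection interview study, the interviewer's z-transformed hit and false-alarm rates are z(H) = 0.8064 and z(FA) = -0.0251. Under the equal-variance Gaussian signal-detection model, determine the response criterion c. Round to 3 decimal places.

c = −½·[z(H) + z(FA)] = −½·(0.8064 + (-0.0251)) = -0.39065
c < 0: the interviewer has a liberal response bias.

c = -0.391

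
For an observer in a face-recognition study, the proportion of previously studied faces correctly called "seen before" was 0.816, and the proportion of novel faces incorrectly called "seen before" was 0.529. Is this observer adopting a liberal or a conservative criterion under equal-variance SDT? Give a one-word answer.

liberal

z(H) = 0.900, z(FA) = 0.073
c = −½·(z(H) + z(FA)) = -0.4865
c < 0 → liberal criterion (biased toward responding “yes”).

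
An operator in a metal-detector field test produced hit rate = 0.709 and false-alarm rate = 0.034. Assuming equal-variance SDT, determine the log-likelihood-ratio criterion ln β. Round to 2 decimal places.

ln β = 1.51

z(H) = z(0.709) = 0.550
z(FA) = z(0.034) = -1.825
ln β = −½·[z(H)² − z(FA)²] = −0.5 × (0.303 − 3.331) = 1.514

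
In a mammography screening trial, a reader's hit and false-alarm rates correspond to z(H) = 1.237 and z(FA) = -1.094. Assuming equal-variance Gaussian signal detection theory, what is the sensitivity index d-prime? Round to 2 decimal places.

d-prime = 2.33

d' = z(H) − z(FA) = 1.237 − (-1.094) = 2.331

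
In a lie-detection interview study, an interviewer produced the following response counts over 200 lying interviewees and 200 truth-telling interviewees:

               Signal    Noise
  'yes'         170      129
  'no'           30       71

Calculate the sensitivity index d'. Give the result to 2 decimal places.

H = 170/200 = 0.8500
FA = 129/200 = 0.6450
z(H) = 1.036
z(FA) = 0.372
d' = z(H) − z(FA) = 1.036 − 0.372 = 0.664

d' = 0.66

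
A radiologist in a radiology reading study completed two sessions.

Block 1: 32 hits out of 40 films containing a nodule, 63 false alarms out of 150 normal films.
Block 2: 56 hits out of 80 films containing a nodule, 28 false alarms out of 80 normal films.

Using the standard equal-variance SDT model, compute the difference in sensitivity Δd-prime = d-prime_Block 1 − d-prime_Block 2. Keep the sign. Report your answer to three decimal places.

Block 1: z(0.8000) = 0.8416, z(0.4200) = -0.2019, d' = 1.0435
Block 2: z(0.7000) = 0.5244, z(0.3500) = -0.3853, d' = 0.9097
Δd' = d'_Block 1 − d'_Block 2 = 1.0435 − 0.9097 = 0.1338
Block 1 has the higher sensitivity.

Δd-prime = 0.134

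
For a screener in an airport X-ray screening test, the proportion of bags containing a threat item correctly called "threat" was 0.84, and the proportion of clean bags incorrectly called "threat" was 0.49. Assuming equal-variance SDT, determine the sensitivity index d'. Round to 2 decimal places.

d' = 1.02

z(H) = 0.9945
z(FA) = -0.0251
d' = z(H) − z(FA) = 0.9945 − (-0.0251) = 1.0196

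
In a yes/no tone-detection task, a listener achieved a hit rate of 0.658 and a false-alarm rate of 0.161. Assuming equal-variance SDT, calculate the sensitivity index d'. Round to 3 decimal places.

Φ⁻¹(H) = 0.4070
Φ⁻¹(FA) = -0.9904
d' = z(H) − z(FA) = 0.4070 − (-0.9904) = 1.3974

d' = 1.397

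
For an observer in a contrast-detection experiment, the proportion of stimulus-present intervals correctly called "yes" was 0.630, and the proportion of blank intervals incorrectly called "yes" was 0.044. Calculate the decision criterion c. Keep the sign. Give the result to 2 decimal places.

c = 0.69

z(H) = z(0.630) = 0.332
z(FA) = z(0.044) = -1.706
c = −½·[z(H) + z(FA)] = −0.5 × (0.332 + (-1.706)) = 0.687
c > 0: the observer has a conservative response bias.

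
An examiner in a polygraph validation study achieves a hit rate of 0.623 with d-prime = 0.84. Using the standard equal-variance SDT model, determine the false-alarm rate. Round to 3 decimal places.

false-alarm rate = 0.299

z(hit rate) = z(0.623) = 0.3134
z(FA) = z(H) − d' = 0.3134 − 0.84 = -0.5266
false-alarm rate = Φ(-0.5266) = 0.2992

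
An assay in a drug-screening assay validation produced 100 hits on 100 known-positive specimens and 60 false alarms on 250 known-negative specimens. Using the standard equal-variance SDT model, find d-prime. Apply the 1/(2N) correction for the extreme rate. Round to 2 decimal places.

d-prime = 3.28

The hit rate is 100/100 = 1, so apply the 1/(2N) correction: H → 1 − 1/(2·100) = 0.99500.
z(H) = z(0.99500) = 2.576
z(FA) = z(0.24000) = -0.706
d' = 2.576 − (-0.706) = 3.282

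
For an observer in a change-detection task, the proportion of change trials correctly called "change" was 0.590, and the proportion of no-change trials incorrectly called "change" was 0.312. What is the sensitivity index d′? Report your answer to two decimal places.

d′ = 0.72

Φ⁻¹(H) = Φ⁻¹(0.590) = 0.228
Φ⁻¹(FA) = Φ⁻¹(0.312) = -0.490
d' = z(H) − z(FA) = 0.228 − (-0.490) = 0.718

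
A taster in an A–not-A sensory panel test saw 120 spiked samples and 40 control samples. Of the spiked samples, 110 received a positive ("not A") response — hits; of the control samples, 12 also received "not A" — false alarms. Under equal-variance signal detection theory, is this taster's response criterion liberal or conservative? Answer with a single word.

liberal

z(H) = 1.383, z(FA) = -0.524
c = −½·(z(H) + z(FA)) = -0.4295
c < 0 → liberal criterion (biased toward responding “yes”).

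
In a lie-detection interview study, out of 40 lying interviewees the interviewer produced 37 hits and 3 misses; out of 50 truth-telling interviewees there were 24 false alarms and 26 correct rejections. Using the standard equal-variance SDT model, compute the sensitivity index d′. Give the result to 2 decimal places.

d′ = 1.49

H = 37/40 = 0.9250
FA = 24/50 = 0.4800
Φ⁻¹(0.9250) = 1.4395, Φ⁻¹(0.4800) = -0.0502
d' = z(H) − z(FA) = 1.4395 − (-0.0502) = 1.4897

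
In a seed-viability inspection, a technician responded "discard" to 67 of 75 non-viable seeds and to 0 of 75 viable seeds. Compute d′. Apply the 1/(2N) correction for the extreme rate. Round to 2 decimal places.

The false-alarm rate is 0/75 = 0, so apply the 1/(2N) correction: FA → 1/(2·75) = 0.00667.
z(H) = z(0.89333) = 1.244
z(FA) = z(0.00667) = -2.475
d' = 1.244 − (-2.475) = 3.719

d′ = 3.72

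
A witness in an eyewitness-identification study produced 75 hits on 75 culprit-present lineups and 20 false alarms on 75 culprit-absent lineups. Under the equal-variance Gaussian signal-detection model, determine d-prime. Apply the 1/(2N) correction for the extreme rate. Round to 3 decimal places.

d-prime = 3.098

The hit rate is 75/75 = 1, so apply the 1/(2N) correction: H → 1 − 1/(2·75) = 0.99333.
z(H) = z(0.99333) = 2.4746
z(FA) = z(0.26667) = -0.6229
d' = 2.4746 − (-0.6229) = 3.0975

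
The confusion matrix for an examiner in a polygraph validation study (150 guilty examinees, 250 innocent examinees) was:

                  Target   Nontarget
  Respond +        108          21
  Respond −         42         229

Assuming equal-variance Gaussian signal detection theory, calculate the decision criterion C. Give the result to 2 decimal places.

C = 0.40

H = 108/150 = 0.7200
FA = 21/250 = 0.0840
z(H) = 0.5828
z(FA) = -1.3787
c = −½·[z(H) + z(FA)] = −0.5 × (0.5828 + (-1.3787)) = 0.39795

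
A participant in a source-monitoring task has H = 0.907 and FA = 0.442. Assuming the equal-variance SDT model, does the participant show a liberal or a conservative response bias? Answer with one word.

liberal

z(H) = 1.323, z(FA) = -0.146
c = −½·(z(H) + z(FA)) = -0.5885
c < 0 → liberal criterion (biased toward responding “yes”).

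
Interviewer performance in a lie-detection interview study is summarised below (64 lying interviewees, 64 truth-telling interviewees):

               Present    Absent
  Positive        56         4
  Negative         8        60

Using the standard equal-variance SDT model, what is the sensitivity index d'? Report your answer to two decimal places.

d' = 2.68

H = 56/64 = 0.8750
FA = 4/64 = 0.0625
z(0.8750) = 1.1503, z(0.0625) = -1.5341
d' = z(H) − z(FA) = 1.1503 − (-1.5341) = 2.6844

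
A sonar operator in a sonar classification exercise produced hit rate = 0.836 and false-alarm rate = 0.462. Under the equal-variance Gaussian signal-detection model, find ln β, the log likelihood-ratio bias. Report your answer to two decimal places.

ln β = -0.47

z(0.836) = 0.978, z(0.462) = -0.095
ln β = −½·[z(H)² − z(FA)²] = −0.5 × (0.956 − 0.009) = -0.4735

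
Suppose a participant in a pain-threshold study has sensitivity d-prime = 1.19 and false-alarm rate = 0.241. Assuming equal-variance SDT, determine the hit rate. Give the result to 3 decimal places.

hit rate = 0.687

z(false-alarm rate) = z(0.241) = -0.7031
z(H) = z(FA) + d' = -0.7031 + 1.19 = 0.4869
hit rate = Φ(0.4869) = 0.6868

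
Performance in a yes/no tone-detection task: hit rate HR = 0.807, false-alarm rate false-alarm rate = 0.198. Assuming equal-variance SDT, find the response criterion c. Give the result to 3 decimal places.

z(H) = 0.8669
z(FA) = -0.8488
c = −½·[z(H) + z(FA)] = −0.5 × (0.8669 + (-0.8488)) = -0.00905

c = -0.009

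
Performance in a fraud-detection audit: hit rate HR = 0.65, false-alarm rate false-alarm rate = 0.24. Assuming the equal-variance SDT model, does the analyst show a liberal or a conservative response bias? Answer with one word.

conservative

z(H) = 0.385, z(FA) = -0.706
c = −½·(z(H) + z(FA)) = 0.1605
c > 0 → conservative criterion (biased toward responding “no”).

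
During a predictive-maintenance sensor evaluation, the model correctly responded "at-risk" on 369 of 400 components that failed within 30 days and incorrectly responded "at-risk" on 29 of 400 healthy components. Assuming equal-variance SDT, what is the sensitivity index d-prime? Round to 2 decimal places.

d-prime = 2.88

H = 369/400 = 0.9225
FA = 29/400 = 0.0725
Φ⁻¹(H) = Φ⁻¹(0.9225) = 1.4221
Φ⁻¹(FA) = Φ⁻¹(0.0725) = -1.4574
d' = z(H) − z(FA) = 1.4221 − (-1.4574) = 2.8795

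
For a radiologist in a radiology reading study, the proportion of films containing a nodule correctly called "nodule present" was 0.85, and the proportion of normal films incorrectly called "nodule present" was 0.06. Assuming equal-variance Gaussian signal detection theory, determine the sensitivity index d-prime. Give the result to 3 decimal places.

z(H) = 1.0364
z(FA) = -1.5548
d' = z(H) − z(FA) = 1.0364 − (-1.5548) = 2.5912

d-prime = 2.591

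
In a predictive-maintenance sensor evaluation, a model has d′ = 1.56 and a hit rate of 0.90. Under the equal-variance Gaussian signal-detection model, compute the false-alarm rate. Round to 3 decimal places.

false-alarm rate = 0.390

z(hit rate) = z(0.90) = 1.2816
z(FA) = z(H) − d' = 1.2816 − 1.56 = -0.2784
false-alarm rate = Φ(-0.2784) = 0.3904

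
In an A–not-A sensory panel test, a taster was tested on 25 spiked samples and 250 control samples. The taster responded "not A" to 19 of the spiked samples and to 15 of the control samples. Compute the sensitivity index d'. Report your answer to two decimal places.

d' = 2.26

H = 19/25 = 0.7600
FA = 15/250 = 0.0600
Φ⁻¹(0.7600) = 0.7063, Φ⁻¹(0.0600) = -1.5548
d' = z(H) − z(FA) = 0.7063 − (-1.5548) = 2.2611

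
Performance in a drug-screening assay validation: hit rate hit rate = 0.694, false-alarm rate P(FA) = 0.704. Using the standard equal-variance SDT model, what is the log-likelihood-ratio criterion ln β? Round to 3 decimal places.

ln β = 0.015

Φ⁻¹(H) = 0.5072
Φ⁻¹(FA) = 0.5359
ln β = −½·[z(H)² − z(FA)²] = −0.5 × (0.2573 − 0.2872) = 0.01495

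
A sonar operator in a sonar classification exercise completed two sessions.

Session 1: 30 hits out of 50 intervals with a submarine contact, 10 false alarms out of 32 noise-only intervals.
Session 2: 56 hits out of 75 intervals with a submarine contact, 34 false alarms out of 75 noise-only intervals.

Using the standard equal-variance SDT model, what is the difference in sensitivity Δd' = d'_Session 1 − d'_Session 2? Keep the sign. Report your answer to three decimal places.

Δd' = -0.039

Session 1: z(0.6000) = 0.2533, z(0.3125) = -0.4888, d' = 0.7421
Session 2: z(0.7467) = 0.6641, z(0.4533) = -0.1173, d' = 0.7814
Δd' = d'_Session 1 − d'_Session 2 = 0.7421 − 0.7814 = -0.0393
Session 2 has the higher sensitivity.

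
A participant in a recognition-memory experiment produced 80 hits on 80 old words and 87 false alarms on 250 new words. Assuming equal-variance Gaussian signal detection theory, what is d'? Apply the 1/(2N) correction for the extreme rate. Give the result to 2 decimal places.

The hit rate is 80/80 = 1, so apply the 1/(2N) correction: H → 1 − 1/(2·80) = 0.99375.
z(H) = z(0.99375) = 2.498
z(FA) = z(0.34800) = -0.391
d' = 2.498 − (-0.391) = 2.889

d' = 2.89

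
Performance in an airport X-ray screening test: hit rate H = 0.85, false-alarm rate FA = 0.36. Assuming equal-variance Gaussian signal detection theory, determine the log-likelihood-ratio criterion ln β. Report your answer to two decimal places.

z(0.85) = 1.036, z(0.36) = -0.358
ln β = −½·[z(H)² − z(FA)²] = −0.5 × (1.073 − 0.128) = -0.4725

ln β = -0.47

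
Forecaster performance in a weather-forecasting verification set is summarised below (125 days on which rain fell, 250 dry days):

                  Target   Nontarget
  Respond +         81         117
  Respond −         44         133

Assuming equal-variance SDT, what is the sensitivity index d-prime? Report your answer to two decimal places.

d-prime = 0.46

H = 81/125 = 0.6480
FA = 117/250 = 0.4680
z(0.6480) = 0.3799, z(0.4680) = -0.0803
d' = z(H) − z(FA) = 0.3799 − (-0.0803) = 0.4602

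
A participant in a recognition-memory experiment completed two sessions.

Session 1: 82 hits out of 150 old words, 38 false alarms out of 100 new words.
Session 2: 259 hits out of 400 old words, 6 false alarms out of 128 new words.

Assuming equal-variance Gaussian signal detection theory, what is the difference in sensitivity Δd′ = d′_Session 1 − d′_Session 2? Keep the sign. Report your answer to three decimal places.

Δd′ = -1.632

Session 1: z(0.5467) = 0.1173, z(0.3800) = -0.3055, d' = 0.4228
Session 2: z(0.6475) = 0.3786, z(0.0469) = -1.6757, d' = 2.0543
Δd' = d'_Session 1 − d'_Session 2 = 0.4228 − 2.0543 = -1.6315
Session 2 has the higher sensitivity.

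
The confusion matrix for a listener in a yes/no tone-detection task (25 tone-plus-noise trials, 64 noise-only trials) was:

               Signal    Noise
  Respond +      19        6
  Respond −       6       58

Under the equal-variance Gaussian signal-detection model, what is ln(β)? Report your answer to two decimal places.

ln β = 0.62

H = 19/25 = 0.7600
FA = 6/64 = 0.0938
Φ⁻¹(H) = Φ⁻¹(0.7600) = 0.706
Φ⁻¹(FA) = Φ⁻¹(0.0938) = -1.318
ln β = −½·[z(H)² − z(FA)²] = −0.5 × (0.498 − 1.737) = 0.6195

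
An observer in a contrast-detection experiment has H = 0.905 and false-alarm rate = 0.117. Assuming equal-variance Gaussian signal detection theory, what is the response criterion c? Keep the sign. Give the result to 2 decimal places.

z(H) = 1.3106
z(FA) = -1.1901
c = −½·[z(H) + z(FA)] = −0.5 × (1.3106 + (-1.1901)) = -0.06025

c = -0.06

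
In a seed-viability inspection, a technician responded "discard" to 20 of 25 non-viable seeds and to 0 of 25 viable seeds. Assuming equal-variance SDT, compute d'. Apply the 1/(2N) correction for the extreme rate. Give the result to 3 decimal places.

The false-alarm rate is 0/25 = 0, so apply the 1/(2N) correction: FA → 1/(2·25) = 0.02000.
z(H) = z(0.80000) = 0.8416
z(FA) = z(0.02000) = -2.0537
d' = 0.8416 − (-2.0537) = 2.8953

d' = 2.895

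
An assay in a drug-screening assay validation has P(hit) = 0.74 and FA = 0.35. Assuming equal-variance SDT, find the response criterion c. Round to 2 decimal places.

c = -0.13

z(H) = z(0.74) = 0.643
z(FA) = z(0.35) = -0.385
c = −½·[z(H) + z(FA)] = −0.5 × (0.643 + (-0.385)) = -0.129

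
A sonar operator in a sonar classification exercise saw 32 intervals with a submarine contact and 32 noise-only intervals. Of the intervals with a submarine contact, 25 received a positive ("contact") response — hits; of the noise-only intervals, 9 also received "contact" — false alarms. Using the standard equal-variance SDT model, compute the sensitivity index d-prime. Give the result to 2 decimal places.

H = 25/32 = 0.7812
FA = 9/32 = 0.2812
Φ⁻¹(H) = Φ⁻¹(0.7812) = 0.7763
Φ⁻¹(FA) = Φ⁻¹(0.2812) = -0.5793
d' = z(H) − z(FA) = 0.7763 − (-0.5793) = 1.3556

d-prime = 1.36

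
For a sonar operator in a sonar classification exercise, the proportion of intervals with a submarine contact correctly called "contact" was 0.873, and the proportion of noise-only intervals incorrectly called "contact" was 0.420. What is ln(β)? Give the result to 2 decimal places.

ln β = -0.63

z(0.873) = 1.141, z(0.420) = -0.202
ln β = −½·[z(H)² − z(FA)²] = −0.5 × (1.302 − 0.041) = -0.6305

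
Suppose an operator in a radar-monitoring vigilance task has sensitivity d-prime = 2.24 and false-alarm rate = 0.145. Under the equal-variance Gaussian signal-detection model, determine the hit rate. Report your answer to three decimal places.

hit rate = 0.881

z(false-alarm rate) = z(0.145) = -1.0581
z(H) = z(FA) + d' = -1.0581 + 2.24 = 1.1819
hit rate = Φ(1.1819) = 0.8814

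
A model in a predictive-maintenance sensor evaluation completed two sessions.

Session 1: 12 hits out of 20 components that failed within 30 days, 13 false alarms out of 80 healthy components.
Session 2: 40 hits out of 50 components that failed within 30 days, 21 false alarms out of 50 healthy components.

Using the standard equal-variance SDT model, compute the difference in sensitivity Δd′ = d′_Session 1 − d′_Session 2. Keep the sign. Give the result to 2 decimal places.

Δd′ = 0.19

Session 1: z(0.6000) = 0.253, z(0.1625) = -0.984, d' = 1.237
Session 2: z(0.8000) = 0.842, z(0.4200) = -0.202, d' = 1.044
Δd' = d'_Session 1 − d'_Session 2 = 1.237 − 1.044 = 0.193
Session 1 has the higher sensitivity.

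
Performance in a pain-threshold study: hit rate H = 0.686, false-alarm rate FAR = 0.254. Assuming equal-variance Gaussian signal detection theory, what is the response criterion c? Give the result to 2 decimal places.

c = 0.09

z(H) = z(0.686) = 0.485
z(FA) = z(0.254) = -0.662
c = −½·[z(H) + z(FA)] = −0.5 × (0.485 + (-0.662)) = 0.0885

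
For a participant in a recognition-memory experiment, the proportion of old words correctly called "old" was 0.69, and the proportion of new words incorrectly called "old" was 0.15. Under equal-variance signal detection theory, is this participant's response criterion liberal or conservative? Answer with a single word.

conservative

z(H) = 0.496, z(FA) = -1.036
c = −½·(z(H) + z(FA)) = 0.270
c > 0 → conservative criterion (biased toward responding “no”).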